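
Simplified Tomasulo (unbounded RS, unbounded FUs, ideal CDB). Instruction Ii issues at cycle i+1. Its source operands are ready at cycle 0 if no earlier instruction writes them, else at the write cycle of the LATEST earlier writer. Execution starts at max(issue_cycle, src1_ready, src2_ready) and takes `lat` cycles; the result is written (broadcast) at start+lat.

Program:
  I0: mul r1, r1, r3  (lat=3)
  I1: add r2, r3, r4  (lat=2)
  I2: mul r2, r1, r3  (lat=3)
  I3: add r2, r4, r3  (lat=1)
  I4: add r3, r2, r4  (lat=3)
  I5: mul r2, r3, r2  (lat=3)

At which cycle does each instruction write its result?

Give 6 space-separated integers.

Answer: 4 4 7 5 8 11

Derivation:
I0 mul r1: issue@1 deps=(None,None) exec_start@1 write@4
I1 add r2: issue@2 deps=(None,None) exec_start@2 write@4
I2 mul r2: issue@3 deps=(0,None) exec_start@4 write@7
I3 add r2: issue@4 deps=(None,None) exec_start@4 write@5
I4 add r3: issue@5 deps=(3,None) exec_start@5 write@8
I5 mul r2: issue@6 deps=(4,3) exec_start@8 write@11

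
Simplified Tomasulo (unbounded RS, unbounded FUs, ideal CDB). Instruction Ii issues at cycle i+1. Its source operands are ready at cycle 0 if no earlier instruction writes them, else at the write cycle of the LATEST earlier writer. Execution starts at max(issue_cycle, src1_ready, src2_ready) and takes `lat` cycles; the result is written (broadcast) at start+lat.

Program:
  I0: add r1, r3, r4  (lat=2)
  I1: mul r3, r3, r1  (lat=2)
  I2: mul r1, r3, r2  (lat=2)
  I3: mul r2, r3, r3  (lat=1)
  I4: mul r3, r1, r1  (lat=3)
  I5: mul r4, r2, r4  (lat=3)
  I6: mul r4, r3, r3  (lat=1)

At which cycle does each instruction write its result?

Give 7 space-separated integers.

Answer: 3 5 7 6 10 9 11

Derivation:
I0 add r1: issue@1 deps=(None,None) exec_start@1 write@3
I1 mul r3: issue@2 deps=(None,0) exec_start@3 write@5
I2 mul r1: issue@3 deps=(1,None) exec_start@5 write@7
I3 mul r2: issue@4 deps=(1,1) exec_start@5 write@6
I4 mul r3: issue@5 deps=(2,2) exec_start@7 write@10
I5 mul r4: issue@6 deps=(3,None) exec_start@6 write@9
I6 mul r4: issue@7 deps=(4,4) exec_start@10 write@11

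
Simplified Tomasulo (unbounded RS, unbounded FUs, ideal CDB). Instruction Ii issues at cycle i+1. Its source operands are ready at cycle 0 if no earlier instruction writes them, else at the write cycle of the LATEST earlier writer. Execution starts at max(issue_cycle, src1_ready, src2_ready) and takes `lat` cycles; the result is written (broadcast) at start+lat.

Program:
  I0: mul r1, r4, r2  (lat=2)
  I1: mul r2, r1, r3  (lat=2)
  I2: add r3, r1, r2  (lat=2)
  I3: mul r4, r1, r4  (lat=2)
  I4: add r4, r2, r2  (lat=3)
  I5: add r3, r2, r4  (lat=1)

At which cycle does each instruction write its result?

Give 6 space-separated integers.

Answer: 3 5 7 6 8 9

Derivation:
I0 mul r1: issue@1 deps=(None,None) exec_start@1 write@3
I1 mul r2: issue@2 deps=(0,None) exec_start@3 write@5
I2 add r3: issue@3 deps=(0,1) exec_start@5 write@7
I3 mul r4: issue@4 deps=(0,None) exec_start@4 write@6
I4 add r4: issue@5 deps=(1,1) exec_start@5 write@8
I5 add r3: issue@6 deps=(1,4) exec_start@8 write@9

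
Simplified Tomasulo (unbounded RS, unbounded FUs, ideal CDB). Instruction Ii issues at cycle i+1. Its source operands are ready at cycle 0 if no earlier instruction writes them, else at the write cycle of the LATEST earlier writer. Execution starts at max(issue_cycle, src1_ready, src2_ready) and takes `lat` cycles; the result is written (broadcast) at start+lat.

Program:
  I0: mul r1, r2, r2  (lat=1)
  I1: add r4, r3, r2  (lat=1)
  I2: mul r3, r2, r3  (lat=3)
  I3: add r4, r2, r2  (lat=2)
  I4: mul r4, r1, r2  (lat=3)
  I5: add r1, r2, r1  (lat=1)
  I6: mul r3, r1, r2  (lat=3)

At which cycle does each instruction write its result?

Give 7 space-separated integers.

I0 mul r1: issue@1 deps=(None,None) exec_start@1 write@2
I1 add r4: issue@2 deps=(None,None) exec_start@2 write@3
I2 mul r3: issue@3 deps=(None,None) exec_start@3 write@6
I3 add r4: issue@4 deps=(None,None) exec_start@4 write@6
I4 mul r4: issue@5 deps=(0,None) exec_start@5 write@8
I5 add r1: issue@6 deps=(None,0) exec_start@6 write@7
I6 mul r3: issue@7 deps=(5,None) exec_start@7 write@10

Answer: 2 3 6 6 8 7 10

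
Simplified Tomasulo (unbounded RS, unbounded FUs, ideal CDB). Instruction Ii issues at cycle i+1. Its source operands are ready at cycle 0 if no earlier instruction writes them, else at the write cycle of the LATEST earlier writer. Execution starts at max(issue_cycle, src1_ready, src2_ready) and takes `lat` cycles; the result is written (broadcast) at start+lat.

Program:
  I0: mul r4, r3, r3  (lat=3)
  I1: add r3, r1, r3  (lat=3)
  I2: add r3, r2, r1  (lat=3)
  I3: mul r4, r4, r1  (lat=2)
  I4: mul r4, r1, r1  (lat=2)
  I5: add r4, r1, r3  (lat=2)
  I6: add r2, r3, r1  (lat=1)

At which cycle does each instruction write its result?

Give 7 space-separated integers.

Answer: 4 5 6 6 7 8 8

Derivation:
I0 mul r4: issue@1 deps=(None,None) exec_start@1 write@4
I1 add r3: issue@2 deps=(None,None) exec_start@2 write@5
I2 add r3: issue@3 deps=(None,None) exec_start@3 write@6
I3 mul r4: issue@4 deps=(0,None) exec_start@4 write@6
I4 mul r4: issue@5 deps=(None,None) exec_start@5 write@7
I5 add r4: issue@6 deps=(None,2) exec_start@6 write@8
I6 add r2: issue@7 deps=(2,None) exec_start@7 write@8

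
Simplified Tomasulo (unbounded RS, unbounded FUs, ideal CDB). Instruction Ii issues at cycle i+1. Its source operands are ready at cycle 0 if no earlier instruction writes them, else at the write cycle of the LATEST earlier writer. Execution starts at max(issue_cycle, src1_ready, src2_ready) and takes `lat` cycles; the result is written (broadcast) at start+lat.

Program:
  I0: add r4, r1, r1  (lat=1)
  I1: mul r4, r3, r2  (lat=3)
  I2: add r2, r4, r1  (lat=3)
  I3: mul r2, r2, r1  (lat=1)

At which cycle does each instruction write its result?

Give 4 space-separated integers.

I0 add r4: issue@1 deps=(None,None) exec_start@1 write@2
I1 mul r4: issue@2 deps=(None,None) exec_start@2 write@5
I2 add r2: issue@3 deps=(1,None) exec_start@5 write@8
I3 mul r2: issue@4 deps=(2,None) exec_start@8 write@9

Answer: 2 5 8 9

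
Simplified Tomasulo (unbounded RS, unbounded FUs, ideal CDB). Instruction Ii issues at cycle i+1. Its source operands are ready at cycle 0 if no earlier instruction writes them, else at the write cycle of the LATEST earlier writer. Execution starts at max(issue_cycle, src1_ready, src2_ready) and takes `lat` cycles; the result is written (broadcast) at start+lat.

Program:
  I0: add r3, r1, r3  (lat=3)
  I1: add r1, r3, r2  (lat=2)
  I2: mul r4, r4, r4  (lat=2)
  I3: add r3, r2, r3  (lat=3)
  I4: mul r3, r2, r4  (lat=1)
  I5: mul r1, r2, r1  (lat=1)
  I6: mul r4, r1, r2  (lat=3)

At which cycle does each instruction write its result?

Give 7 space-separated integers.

I0 add r3: issue@1 deps=(None,None) exec_start@1 write@4
I1 add r1: issue@2 deps=(0,None) exec_start@4 write@6
I2 mul r4: issue@3 deps=(None,None) exec_start@3 write@5
I3 add r3: issue@4 deps=(None,0) exec_start@4 write@7
I4 mul r3: issue@5 deps=(None,2) exec_start@5 write@6
I5 mul r1: issue@6 deps=(None,1) exec_start@6 write@7
I6 mul r4: issue@7 deps=(5,None) exec_start@7 write@10

Answer: 4 6 5 7 6 7 10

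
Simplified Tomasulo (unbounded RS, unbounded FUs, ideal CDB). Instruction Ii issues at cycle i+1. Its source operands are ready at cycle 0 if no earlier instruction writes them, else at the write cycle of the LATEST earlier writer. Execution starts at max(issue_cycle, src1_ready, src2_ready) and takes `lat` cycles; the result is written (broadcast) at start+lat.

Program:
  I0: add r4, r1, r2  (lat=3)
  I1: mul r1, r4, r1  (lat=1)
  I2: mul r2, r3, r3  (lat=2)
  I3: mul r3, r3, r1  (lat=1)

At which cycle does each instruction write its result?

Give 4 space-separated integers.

I0 add r4: issue@1 deps=(None,None) exec_start@1 write@4
I1 mul r1: issue@2 deps=(0,None) exec_start@4 write@5
I2 mul r2: issue@3 deps=(None,None) exec_start@3 write@5
I3 mul r3: issue@4 deps=(None,1) exec_start@5 write@6

Answer: 4 5 5 6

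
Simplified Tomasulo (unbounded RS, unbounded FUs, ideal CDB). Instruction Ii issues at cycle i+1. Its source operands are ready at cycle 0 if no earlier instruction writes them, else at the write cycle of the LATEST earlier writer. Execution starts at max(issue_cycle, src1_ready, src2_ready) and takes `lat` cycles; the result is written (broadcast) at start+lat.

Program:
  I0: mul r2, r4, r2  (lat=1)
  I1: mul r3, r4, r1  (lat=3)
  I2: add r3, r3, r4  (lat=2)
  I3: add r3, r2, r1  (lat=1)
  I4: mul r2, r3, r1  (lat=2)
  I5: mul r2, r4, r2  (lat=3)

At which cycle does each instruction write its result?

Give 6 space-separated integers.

I0 mul r2: issue@1 deps=(None,None) exec_start@1 write@2
I1 mul r3: issue@2 deps=(None,None) exec_start@2 write@5
I2 add r3: issue@3 deps=(1,None) exec_start@5 write@7
I3 add r3: issue@4 deps=(0,None) exec_start@4 write@5
I4 mul r2: issue@5 deps=(3,None) exec_start@5 write@7
I5 mul r2: issue@6 deps=(None,4) exec_start@7 write@10

Answer: 2 5 7 5 7 10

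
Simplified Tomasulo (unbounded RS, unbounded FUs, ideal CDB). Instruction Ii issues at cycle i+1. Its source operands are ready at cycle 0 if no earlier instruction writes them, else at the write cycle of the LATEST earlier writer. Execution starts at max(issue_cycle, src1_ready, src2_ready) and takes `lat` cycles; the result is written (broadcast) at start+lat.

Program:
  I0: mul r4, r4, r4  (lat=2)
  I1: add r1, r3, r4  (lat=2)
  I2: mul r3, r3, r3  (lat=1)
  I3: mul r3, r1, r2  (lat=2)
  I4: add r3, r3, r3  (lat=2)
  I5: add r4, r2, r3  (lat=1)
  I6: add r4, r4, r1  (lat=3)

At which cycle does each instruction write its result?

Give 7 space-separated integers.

Answer: 3 5 4 7 9 10 13

Derivation:
I0 mul r4: issue@1 deps=(None,None) exec_start@1 write@3
I1 add r1: issue@2 deps=(None,0) exec_start@3 write@5
I2 mul r3: issue@3 deps=(None,None) exec_start@3 write@4
I3 mul r3: issue@4 deps=(1,None) exec_start@5 write@7
I4 add r3: issue@5 deps=(3,3) exec_start@7 write@9
I5 add r4: issue@6 deps=(None,4) exec_start@9 write@10
I6 add r4: issue@7 deps=(5,1) exec_start@10 write@13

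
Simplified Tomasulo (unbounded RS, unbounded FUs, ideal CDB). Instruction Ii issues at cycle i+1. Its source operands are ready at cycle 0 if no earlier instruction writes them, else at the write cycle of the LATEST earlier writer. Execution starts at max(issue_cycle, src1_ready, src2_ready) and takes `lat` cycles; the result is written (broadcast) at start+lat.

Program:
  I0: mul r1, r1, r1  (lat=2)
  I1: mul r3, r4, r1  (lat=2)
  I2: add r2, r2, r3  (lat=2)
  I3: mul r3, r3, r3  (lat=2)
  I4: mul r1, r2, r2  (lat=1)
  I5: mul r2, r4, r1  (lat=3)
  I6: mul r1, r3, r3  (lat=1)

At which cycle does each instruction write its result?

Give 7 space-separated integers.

I0 mul r1: issue@1 deps=(None,None) exec_start@1 write@3
I1 mul r3: issue@2 deps=(None,0) exec_start@3 write@5
I2 add r2: issue@3 deps=(None,1) exec_start@5 write@7
I3 mul r3: issue@4 deps=(1,1) exec_start@5 write@7
I4 mul r1: issue@5 deps=(2,2) exec_start@7 write@8
I5 mul r2: issue@6 deps=(None,4) exec_start@8 write@11
I6 mul r1: issue@7 deps=(3,3) exec_start@7 write@8

Answer: 3 5 7 7 8 11 8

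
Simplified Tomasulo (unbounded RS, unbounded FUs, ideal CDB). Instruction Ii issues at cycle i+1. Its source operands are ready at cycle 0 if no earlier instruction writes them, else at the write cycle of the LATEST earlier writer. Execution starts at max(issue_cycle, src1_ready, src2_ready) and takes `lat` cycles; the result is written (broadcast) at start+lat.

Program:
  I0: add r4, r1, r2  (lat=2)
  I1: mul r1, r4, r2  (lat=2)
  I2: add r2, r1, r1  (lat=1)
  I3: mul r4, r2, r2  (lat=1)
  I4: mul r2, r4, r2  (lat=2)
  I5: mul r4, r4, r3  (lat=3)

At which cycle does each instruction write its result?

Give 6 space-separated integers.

Answer: 3 5 6 7 9 10

Derivation:
I0 add r4: issue@1 deps=(None,None) exec_start@1 write@3
I1 mul r1: issue@2 deps=(0,None) exec_start@3 write@5
I2 add r2: issue@3 deps=(1,1) exec_start@5 write@6
I3 mul r4: issue@4 deps=(2,2) exec_start@6 write@7
I4 mul r2: issue@5 deps=(3,2) exec_start@7 write@9
I5 mul r4: issue@6 deps=(3,None) exec_start@7 write@10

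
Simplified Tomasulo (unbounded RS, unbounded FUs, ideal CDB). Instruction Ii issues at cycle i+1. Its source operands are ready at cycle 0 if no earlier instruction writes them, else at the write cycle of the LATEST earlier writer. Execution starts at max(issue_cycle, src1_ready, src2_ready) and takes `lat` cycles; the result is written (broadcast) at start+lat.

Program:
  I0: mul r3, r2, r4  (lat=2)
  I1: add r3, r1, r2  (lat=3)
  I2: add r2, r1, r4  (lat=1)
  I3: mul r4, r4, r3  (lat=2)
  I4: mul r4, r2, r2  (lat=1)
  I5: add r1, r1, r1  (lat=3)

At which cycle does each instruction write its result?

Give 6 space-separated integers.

Answer: 3 5 4 7 6 9

Derivation:
I0 mul r3: issue@1 deps=(None,None) exec_start@1 write@3
I1 add r3: issue@2 deps=(None,None) exec_start@2 write@5
I2 add r2: issue@3 deps=(None,None) exec_start@3 write@4
I3 mul r4: issue@4 deps=(None,1) exec_start@5 write@7
I4 mul r4: issue@5 deps=(2,2) exec_start@5 write@6
I5 add r1: issue@6 deps=(None,None) exec_start@6 write@9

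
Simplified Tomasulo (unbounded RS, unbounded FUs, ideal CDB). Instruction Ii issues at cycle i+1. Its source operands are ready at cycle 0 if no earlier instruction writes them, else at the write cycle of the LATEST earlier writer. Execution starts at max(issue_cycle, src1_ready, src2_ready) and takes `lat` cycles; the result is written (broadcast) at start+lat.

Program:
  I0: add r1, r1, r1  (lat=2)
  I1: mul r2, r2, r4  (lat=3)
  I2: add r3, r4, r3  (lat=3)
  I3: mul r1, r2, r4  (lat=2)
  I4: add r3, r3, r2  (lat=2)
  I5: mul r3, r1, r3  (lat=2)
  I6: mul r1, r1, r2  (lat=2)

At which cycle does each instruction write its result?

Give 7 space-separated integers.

Answer: 3 5 6 7 8 10 9

Derivation:
I0 add r1: issue@1 deps=(None,None) exec_start@1 write@3
I1 mul r2: issue@2 deps=(None,None) exec_start@2 write@5
I2 add r3: issue@3 deps=(None,None) exec_start@3 write@6
I3 mul r1: issue@4 deps=(1,None) exec_start@5 write@7
I4 add r3: issue@5 deps=(2,1) exec_start@6 write@8
I5 mul r3: issue@6 deps=(3,4) exec_start@8 write@10
I6 mul r1: issue@7 deps=(3,1) exec_start@7 write@9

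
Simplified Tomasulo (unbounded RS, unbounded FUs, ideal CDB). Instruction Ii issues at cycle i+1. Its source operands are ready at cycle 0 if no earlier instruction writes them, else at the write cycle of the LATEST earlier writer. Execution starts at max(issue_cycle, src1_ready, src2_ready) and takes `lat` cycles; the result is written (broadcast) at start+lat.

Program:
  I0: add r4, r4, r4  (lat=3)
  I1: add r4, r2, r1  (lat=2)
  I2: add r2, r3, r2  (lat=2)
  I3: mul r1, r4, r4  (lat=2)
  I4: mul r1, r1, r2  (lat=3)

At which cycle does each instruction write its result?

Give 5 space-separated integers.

I0 add r4: issue@1 deps=(None,None) exec_start@1 write@4
I1 add r4: issue@2 deps=(None,None) exec_start@2 write@4
I2 add r2: issue@3 deps=(None,None) exec_start@3 write@5
I3 mul r1: issue@4 deps=(1,1) exec_start@4 write@6
I4 mul r1: issue@5 deps=(3,2) exec_start@6 write@9

Answer: 4 4 5 6 9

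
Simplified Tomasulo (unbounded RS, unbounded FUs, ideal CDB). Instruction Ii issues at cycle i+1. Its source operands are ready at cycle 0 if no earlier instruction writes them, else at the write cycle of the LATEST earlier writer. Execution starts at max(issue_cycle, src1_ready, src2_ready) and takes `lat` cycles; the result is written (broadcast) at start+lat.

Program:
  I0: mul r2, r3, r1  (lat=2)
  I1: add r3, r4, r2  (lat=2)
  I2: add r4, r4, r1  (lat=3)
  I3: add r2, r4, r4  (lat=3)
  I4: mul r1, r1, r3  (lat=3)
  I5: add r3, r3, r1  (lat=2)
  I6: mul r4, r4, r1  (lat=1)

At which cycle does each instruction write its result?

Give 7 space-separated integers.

Answer: 3 5 6 9 8 10 9

Derivation:
I0 mul r2: issue@1 deps=(None,None) exec_start@1 write@3
I1 add r3: issue@2 deps=(None,0) exec_start@3 write@5
I2 add r4: issue@3 deps=(None,None) exec_start@3 write@6
I3 add r2: issue@4 deps=(2,2) exec_start@6 write@9
I4 mul r1: issue@5 deps=(None,1) exec_start@5 write@8
I5 add r3: issue@6 deps=(1,4) exec_start@8 write@10
I6 mul r4: issue@7 deps=(2,4) exec_start@8 write@9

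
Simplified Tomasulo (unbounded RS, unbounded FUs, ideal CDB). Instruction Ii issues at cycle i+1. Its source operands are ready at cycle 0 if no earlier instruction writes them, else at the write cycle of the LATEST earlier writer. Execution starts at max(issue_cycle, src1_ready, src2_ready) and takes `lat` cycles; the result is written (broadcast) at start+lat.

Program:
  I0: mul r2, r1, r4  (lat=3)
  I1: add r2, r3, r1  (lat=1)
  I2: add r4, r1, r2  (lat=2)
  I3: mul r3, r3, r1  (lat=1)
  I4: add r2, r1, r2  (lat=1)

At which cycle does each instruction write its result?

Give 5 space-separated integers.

Answer: 4 3 5 5 6

Derivation:
I0 mul r2: issue@1 deps=(None,None) exec_start@1 write@4
I1 add r2: issue@2 deps=(None,None) exec_start@2 write@3
I2 add r4: issue@3 deps=(None,1) exec_start@3 write@5
I3 mul r3: issue@4 deps=(None,None) exec_start@4 write@5
I4 add r2: issue@5 deps=(None,1) exec_start@5 write@6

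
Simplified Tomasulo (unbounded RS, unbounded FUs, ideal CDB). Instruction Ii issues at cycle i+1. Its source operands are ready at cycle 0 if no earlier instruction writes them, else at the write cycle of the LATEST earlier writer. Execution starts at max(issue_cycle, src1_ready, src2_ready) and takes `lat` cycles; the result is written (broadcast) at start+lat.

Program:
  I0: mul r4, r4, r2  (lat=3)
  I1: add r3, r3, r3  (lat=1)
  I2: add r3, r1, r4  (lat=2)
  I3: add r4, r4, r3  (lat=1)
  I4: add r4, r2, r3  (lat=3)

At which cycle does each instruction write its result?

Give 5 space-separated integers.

Answer: 4 3 6 7 9

Derivation:
I0 mul r4: issue@1 deps=(None,None) exec_start@1 write@4
I1 add r3: issue@2 deps=(None,None) exec_start@2 write@3
I2 add r3: issue@3 deps=(None,0) exec_start@4 write@6
I3 add r4: issue@4 deps=(0,2) exec_start@6 write@7
I4 add r4: issue@5 deps=(None,2) exec_start@6 write@9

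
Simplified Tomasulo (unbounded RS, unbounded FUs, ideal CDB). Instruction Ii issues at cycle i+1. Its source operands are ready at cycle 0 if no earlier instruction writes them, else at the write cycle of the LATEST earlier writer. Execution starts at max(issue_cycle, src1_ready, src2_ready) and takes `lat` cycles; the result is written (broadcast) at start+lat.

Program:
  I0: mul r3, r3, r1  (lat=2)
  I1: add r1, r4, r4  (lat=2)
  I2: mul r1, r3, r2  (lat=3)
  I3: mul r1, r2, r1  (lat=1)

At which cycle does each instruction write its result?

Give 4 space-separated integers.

I0 mul r3: issue@1 deps=(None,None) exec_start@1 write@3
I1 add r1: issue@2 deps=(None,None) exec_start@2 write@4
I2 mul r1: issue@3 deps=(0,None) exec_start@3 write@6
I3 mul r1: issue@4 deps=(None,2) exec_start@6 write@7

Answer: 3 4 6 7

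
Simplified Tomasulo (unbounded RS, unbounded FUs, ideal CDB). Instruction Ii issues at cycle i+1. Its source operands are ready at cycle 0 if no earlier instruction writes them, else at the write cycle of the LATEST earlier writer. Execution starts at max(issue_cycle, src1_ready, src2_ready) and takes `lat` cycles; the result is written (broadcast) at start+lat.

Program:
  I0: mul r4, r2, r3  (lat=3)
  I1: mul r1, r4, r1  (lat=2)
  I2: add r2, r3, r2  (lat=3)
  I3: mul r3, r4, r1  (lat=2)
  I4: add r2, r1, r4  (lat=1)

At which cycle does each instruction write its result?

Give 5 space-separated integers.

Answer: 4 6 6 8 7

Derivation:
I0 mul r4: issue@1 deps=(None,None) exec_start@1 write@4
I1 mul r1: issue@2 deps=(0,None) exec_start@4 write@6
I2 add r2: issue@3 deps=(None,None) exec_start@3 write@6
I3 mul r3: issue@4 deps=(0,1) exec_start@6 write@8
I4 add r2: issue@5 deps=(1,0) exec_start@6 write@7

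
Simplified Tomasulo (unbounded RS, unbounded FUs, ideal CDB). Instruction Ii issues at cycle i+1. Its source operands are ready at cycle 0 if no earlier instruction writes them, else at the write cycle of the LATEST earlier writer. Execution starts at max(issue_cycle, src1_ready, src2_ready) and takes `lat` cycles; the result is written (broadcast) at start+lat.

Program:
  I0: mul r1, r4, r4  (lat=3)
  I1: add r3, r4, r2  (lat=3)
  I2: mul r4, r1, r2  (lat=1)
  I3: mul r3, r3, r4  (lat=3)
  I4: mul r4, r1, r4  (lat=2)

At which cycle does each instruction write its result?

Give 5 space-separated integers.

Answer: 4 5 5 8 7

Derivation:
I0 mul r1: issue@1 deps=(None,None) exec_start@1 write@4
I1 add r3: issue@2 deps=(None,None) exec_start@2 write@5
I2 mul r4: issue@3 deps=(0,None) exec_start@4 write@5
I3 mul r3: issue@4 deps=(1,2) exec_start@5 write@8
I4 mul r4: issue@5 deps=(0,2) exec_start@5 write@7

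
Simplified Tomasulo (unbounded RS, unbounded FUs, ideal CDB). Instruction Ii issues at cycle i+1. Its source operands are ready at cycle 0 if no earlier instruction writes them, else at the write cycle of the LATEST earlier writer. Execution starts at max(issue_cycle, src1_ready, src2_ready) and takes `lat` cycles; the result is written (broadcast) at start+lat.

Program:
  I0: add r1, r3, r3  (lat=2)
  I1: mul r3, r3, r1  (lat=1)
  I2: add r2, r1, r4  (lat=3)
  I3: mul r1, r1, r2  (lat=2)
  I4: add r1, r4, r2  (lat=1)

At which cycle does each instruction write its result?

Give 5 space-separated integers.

I0 add r1: issue@1 deps=(None,None) exec_start@1 write@3
I1 mul r3: issue@2 deps=(None,0) exec_start@3 write@4
I2 add r2: issue@3 deps=(0,None) exec_start@3 write@6
I3 mul r1: issue@4 deps=(0,2) exec_start@6 write@8
I4 add r1: issue@5 deps=(None,2) exec_start@6 write@7

Answer: 3 4 6 8 7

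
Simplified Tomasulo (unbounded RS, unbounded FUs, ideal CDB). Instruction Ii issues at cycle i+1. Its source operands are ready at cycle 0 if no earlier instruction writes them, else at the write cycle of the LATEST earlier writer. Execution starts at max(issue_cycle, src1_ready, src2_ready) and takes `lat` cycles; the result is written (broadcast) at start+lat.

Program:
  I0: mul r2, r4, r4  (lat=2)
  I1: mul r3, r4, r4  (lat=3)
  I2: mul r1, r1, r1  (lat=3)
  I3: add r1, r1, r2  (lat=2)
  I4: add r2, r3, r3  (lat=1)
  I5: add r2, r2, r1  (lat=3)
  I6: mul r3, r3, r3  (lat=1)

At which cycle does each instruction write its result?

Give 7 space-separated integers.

I0 mul r2: issue@1 deps=(None,None) exec_start@1 write@3
I1 mul r3: issue@2 deps=(None,None) exec_start@2 write@5
I2 mul r1: issue@3 deps=(None,None) exec_start@3 write@6
I3 add r1: issue@4 deps=(2,0) exec_start@6 write@8
I4 add r2: issue@5 deps=(1,1) exec_start@5 write@6
I5 add r2: issue@6 deps=(4,3) exec_start@8 write@11
I6 mul r3: issue@7 deps=(1,1) exec_start@7 write@8

Answer: 3 5 6 8 6 11 8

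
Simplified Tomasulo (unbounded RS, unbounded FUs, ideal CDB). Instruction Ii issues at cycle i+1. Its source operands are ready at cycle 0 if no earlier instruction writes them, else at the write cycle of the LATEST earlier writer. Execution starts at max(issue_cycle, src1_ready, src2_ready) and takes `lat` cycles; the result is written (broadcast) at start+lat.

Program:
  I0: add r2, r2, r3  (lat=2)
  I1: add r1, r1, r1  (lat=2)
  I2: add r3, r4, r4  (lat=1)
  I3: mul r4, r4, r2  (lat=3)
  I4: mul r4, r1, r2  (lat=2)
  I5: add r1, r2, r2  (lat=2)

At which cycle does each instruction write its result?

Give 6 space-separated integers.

I0 add r2: issue@1 deps=(None,None) exec_start@1 write@3
I1 add r1: issue@2 deps=(None,None) exec_start@2 write@4
I2 add r3: issue@3 deps=(None,None) exec_start@3 write@4
I3 mul r4: issue@4 deps=(None,0) exec_start@4 write@7
I4 mul r4: issue@5 deps=(1,0) exec_start@5 write@7
I5 add r1: issue@6 deps=(0,0) exec_start@6 write@8

Answer: 3 4 4 7 7 8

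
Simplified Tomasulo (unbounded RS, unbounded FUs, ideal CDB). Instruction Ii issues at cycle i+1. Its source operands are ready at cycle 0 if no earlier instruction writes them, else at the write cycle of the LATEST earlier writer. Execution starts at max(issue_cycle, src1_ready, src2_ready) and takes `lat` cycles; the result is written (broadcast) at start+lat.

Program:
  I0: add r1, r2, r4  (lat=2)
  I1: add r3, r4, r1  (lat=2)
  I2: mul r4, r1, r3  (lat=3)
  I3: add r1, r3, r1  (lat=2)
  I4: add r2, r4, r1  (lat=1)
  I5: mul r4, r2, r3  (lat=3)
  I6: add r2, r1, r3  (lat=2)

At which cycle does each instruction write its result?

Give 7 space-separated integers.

I0 add r1: issue@1 deps=(None,None) exec_start@1 write@3
I1 add r3: issue@2 deps=(None,0) exec_start@3 write@5
I2 mul r4: issue@3 deps=(0,1) exec_start@5 write@8
I3 add r1: issue@4 deps=(1,0) exec_start@5 write@7
I4 add r2: issue@5 deps=(2,3) exec_start@8 write@9
I5 mul r4: issue@6 deps=(4,1) exec_start@9 write@12
I6 add r2: issue@7 deps=(3,1) exec_start@7 write@9

Answer: 3 5 8 7 9 12 9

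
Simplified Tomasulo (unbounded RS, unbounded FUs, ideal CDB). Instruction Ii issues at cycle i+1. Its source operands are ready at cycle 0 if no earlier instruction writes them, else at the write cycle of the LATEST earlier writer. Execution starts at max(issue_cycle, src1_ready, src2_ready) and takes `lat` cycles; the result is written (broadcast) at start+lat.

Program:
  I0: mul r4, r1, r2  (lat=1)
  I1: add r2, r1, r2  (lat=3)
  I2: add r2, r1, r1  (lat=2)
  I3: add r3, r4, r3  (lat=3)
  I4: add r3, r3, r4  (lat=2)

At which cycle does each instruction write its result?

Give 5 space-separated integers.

I0 mul r4: issue@1 deps=(None,None) exec_start@1 write@2
I1 add r2: issue@2 deps=(None,None) exec_start@2 write@5
I2 add r2: issue@3 deps=(None,None) exec_start@3 write@5
I3 add r3: issue@4 deps=(0,None) exec_start@4 write@7
I4 add r3: issue@5 deps=(3,0) exec_start@7 write@9

Answer: 2 5 5 7 9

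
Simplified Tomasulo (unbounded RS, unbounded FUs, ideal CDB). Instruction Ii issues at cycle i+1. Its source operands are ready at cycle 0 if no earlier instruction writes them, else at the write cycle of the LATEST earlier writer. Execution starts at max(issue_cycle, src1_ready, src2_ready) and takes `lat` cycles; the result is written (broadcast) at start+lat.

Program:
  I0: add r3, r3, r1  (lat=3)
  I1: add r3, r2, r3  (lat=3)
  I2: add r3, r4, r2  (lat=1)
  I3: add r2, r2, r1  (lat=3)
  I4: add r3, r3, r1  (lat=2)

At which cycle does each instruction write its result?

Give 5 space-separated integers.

I0 add r3: issue@1 deps=(None,None) exec_start@1 write@4
I1 add r3: issue@2 deps=(None,0) exec_start@4 write@7
I2 add r3: issue@3 deps=(None,None) exec_start@3 write@4
I3 add r2: issue@4 deps=(None,None) exec_start@4 write@7
I4 add r3: issue@5 deps=(2,None) exec_start@5 write@7

Answer: 4 7 4 7 7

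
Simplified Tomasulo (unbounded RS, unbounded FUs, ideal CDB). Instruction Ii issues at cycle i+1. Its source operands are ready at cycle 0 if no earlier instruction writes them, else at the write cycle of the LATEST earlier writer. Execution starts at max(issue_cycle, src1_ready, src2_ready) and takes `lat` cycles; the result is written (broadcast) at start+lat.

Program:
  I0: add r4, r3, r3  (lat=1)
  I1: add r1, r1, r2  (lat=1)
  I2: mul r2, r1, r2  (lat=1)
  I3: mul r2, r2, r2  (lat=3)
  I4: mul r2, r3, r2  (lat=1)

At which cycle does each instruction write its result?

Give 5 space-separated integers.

Answer: 2 3 4 7 8

Derivation:
I0 add r4: issue@1 deps=(None,None) exec_start@1 write@2
I1 add r1: issue@2 deps=(None,None) exec_start@2 write@3
I2 mul r2: issue@3 deps=(1,None) exec_start@3 write@4
I3 mul r2: issue@4 deps=(2,2) exec_start@4 write@7
I4 mul r2: issue@5 deps=(None,3) exec_start@7 write@8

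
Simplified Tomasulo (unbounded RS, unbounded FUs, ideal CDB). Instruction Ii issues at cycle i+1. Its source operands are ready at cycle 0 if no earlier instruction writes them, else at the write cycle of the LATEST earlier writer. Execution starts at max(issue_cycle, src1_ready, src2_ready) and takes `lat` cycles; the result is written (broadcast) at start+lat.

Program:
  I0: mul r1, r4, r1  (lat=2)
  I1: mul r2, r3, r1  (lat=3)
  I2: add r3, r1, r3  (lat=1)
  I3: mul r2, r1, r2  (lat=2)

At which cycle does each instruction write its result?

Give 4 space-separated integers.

Answer: 3 6 4 8

Derivation:
I0 mul r1: issue@1 deps=(None,None) exec_start@1 write@3
I1 mul r2: issue@2 deps=(None,0) exec_start@3 write@6
I2 add r3: issue@3 deps=(0,None) exec_start@3 write@4
I3 mul r2: issue@4 deps=(0,1) exec_start@6 write@8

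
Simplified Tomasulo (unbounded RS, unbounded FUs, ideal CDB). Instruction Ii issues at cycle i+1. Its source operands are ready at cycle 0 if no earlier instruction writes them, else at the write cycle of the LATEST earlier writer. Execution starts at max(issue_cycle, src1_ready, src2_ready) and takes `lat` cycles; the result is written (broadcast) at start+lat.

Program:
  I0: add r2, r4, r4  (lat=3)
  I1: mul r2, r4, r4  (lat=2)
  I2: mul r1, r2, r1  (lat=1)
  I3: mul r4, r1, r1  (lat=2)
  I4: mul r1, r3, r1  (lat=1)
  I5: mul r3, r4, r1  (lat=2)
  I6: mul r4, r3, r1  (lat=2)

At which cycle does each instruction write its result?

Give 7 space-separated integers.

Answer: 4 4 5 7 6 9 11

Derivation:
I0 add r2: issue@1 deps=(None,None) exec_start@1 write@4
I1 mul r2: issue@2 deps=(None,None) exec_start@2 write@4
I2 mul r1: issue@3 deps=(1,None) exec_start@4 write@5
I3 mul r4: issue@4 deps=(2,2) exec_start@5 write@7
I4 mul r1: issue@5 deps=(None,2) exec_start@5 write@6
I5 mul r3: issue@6 deps=(3,4) exec_start@7 write@9
I6 mul r4: issue@7 deps=(5,4) exec_start@9 write@11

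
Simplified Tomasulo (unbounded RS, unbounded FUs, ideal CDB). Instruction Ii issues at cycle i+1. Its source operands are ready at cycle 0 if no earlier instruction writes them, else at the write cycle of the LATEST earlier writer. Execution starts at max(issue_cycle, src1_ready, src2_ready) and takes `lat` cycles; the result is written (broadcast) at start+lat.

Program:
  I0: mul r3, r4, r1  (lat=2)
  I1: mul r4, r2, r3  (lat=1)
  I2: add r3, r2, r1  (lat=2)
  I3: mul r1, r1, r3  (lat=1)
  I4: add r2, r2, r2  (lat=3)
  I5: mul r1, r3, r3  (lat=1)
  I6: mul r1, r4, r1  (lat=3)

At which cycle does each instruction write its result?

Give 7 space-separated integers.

Answer: 3 4 5 6 8 7 10

Derivation:
I0 mul r3: issue@1 deps=(None,None) exec_start@1 write@3
I1 mul r4: issue@2 deps=(None,0) exec_start@3 write@4
I2 add r3: issue@3 deps=(None,None) exec_start@3 write@5
I3 mul r1: issue@4 deps=(None,2) exec_start@5 write@6
I4 add r2: issue@5 deps=(None,None) exec_start@5 write@8
I5 mul r1: issue@6 deps=(2,2) exec_start@6 write@7
I6 mul r1: issue@7 deps=(1,5) exec_start@7 write@10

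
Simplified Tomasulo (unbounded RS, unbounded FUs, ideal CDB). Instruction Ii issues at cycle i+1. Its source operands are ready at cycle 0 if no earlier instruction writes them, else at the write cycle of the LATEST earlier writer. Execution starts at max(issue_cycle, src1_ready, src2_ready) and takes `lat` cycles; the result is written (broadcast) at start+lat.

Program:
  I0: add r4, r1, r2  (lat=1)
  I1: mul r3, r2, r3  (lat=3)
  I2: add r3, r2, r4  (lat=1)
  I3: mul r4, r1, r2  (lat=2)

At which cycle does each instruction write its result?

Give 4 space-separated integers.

I0 add r4: issue@1 deps=(None,None) exec_start@1 write@2
I1 mul r3: issue@2 deps=(None,None) exec_start@2 write@5
I2 add r3: issue@3 deps=(None,0) exec_start@3 write@4
I3 mul r4: issue@4 deps=(None,None) exec_start@4 write@6

Answer: 2 5 4 6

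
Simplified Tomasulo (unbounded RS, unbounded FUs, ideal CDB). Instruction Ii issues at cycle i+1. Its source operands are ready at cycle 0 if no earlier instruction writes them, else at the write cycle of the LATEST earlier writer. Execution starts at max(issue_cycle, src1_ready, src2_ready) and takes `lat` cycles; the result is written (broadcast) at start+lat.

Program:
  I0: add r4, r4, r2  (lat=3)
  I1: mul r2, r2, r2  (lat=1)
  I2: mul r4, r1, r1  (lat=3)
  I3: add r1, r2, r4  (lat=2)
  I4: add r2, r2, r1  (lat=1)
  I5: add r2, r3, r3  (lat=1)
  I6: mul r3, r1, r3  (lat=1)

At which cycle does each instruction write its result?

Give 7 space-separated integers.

I0 add r4: issue@1 deps=(None,None) exec_start@1 write@4
I1 mul r2: issue@2 deps=(None,None) exec_start@2 write@3
I2 mul r4: issue@3 deps=(None,None) exec_start@3 write@6
I3 add r1: issue@4 deps=(1,2) exec_start@6 write@8
I4 add r2: issue@5 deps=(1,3) exec_start@8 write@9
I5 add r2: issue@6 deps=(None,None) exec_start@6 write@7
I6 mul r3: issue@7 deps=(3,None) exec_start@8 write@9

Answer: 4 3 6 8 9 7 9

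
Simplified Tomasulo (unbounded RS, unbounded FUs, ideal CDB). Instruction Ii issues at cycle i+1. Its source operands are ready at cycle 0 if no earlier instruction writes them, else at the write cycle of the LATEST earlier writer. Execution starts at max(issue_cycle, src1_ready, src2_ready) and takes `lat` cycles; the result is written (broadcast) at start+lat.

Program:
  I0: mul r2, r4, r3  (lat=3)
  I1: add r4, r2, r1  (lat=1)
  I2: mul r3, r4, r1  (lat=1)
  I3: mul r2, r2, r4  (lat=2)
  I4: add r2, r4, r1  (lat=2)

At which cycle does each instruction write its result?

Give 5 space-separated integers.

I0 mul r2: issue@1 deps=(None,None) exec_start@1 write@4
I1 add r4: issue@2 deps=(0,None) exec_start@4 write@5
I2 mul r3: issue@3 deps=(1,None) exec_start@5 write@6
I3 mul r2: issue@4 deps=(0,1) exec_start@5 write@7
I4 add r2: issue@5 deps=(1,None) exec_start@5 write@7

Answer: 4 5 6 7 7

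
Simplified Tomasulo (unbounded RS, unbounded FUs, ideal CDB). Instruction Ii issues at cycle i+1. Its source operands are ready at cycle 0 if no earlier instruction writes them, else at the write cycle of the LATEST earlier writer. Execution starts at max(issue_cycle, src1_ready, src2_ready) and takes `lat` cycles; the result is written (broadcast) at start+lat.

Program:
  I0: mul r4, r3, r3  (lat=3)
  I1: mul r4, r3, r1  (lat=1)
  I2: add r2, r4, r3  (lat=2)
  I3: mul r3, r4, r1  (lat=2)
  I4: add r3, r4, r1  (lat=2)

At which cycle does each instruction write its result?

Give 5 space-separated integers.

Answer: 4 3 5 6 7

Derivation:
I0 mul r4: issue@1 deps=(None,None) exec_start@1 write@4
I1 mul r4: issue@2 deps=(None,None) exec_start@2 write@3
I2 add r2: issue@3 deps=(1,None) exec_start@3 write@5
I3 mul r3: issue@4 deps=(1,None) exec_start@4 write@6
I4 add r3: issue@5 deps=(1,None) exec_start@5 write@7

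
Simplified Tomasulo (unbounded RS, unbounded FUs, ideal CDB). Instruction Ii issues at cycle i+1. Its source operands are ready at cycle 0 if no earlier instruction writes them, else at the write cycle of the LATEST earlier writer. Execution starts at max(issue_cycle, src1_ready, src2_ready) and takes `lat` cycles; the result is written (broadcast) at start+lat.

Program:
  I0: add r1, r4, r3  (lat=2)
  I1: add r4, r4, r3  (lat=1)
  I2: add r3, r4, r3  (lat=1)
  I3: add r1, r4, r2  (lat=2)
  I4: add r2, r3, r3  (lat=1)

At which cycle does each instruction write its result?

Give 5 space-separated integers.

Answer: 3 3 4 6 6

Derivation:
I0 add r1: issue@1 deps=(None,None) exec_start@1 write@3
I1 add r4: issue@2 deps=(None,None) exec_start@2 write@3
I2 add r3: issue@3 deps=(1,None) exec_start@3 write@4
I3 add r1: issue@4 deps=(1,None) exec_start@4 write@6
I4 add r2: issue@5 deps=(2,2) exec_start@5 write@6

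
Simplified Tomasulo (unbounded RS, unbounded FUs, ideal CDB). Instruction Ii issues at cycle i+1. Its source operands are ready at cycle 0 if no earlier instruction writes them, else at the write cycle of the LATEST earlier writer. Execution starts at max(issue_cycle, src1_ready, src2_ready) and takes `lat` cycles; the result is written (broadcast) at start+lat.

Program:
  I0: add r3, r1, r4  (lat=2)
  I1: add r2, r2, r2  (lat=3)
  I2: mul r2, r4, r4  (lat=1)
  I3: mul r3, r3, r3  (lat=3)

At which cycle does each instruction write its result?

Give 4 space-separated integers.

Answer: 3 5 4 7

Derivation:
I0 add r3: issue@1 deps=(None,None) exec_start@1 write@3
I1 add r2: issue@2 deps=(None,None) exec_start@2 write@5
I2 mul r2: issue@3 deps=(None,None) exec_start@3 write@4
I3 mul r3: issue@4 deps=(0,0) exec_start@4 write@7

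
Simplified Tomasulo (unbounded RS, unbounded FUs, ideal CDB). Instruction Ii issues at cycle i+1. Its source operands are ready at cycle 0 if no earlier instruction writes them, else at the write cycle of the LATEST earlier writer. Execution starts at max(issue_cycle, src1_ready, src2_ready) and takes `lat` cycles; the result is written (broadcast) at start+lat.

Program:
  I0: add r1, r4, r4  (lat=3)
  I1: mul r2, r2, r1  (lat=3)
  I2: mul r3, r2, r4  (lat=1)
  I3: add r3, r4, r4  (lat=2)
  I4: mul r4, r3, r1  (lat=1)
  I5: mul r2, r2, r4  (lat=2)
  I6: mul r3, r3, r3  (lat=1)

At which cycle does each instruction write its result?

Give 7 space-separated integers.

Answer: 4 7 8 6 7 9 8

Derivation:
I0 add r1: issue@1 deps=(None,None) exec_start@1 write@4
I1 mul r2: issue@2 deps=(None,0) exec_start@4 write@7
I2 mul r3: issue@3 deps=(1,None) exec_start@7 write@8
I3 add r3: issue@4 deps=(None,None) exec_start@4 write@6
I4 mul r4: issue@5 deps=(3,0) exec_start@6 write@7
I5 mul r2: issue@6 deps=(1,4) exec_start@7 write@9
I6 mul r3: issue@7 deps=(3,3) exec_start@7 write@8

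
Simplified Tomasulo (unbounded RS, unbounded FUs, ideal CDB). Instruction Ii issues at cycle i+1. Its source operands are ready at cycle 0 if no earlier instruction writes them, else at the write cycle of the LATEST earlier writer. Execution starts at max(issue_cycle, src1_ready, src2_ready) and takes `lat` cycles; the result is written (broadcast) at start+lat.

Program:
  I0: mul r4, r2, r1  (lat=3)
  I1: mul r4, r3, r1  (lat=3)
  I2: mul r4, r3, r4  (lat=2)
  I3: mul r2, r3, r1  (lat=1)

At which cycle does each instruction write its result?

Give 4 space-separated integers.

I0 mul r4: issue@1 deps=(None,None) exec_start@1 write@4
I1 mul r4: issue@2 deps=(None,None) exec_start@2 write@5
I2 mul r4: issue@3 deps=(None,1) exec_start@5 write@7
I3 mul r2: issue@4 deps=(None,None) exec_start@4 write@5

Answer: 4 5 7 5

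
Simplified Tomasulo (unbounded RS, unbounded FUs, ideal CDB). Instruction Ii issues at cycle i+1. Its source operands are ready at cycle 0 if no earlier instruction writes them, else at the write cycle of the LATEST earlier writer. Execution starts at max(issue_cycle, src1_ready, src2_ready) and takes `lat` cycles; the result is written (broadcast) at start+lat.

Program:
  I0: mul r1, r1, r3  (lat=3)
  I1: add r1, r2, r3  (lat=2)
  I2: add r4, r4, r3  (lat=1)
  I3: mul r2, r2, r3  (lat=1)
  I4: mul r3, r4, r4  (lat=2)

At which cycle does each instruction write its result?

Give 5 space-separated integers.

I0 mul r1: issue@1 deps=(None,None) exec_start@1 write@4
I1 add r1: issue@2 deps=(None,None) exec_start@2 write@4
I2 add r4: issue@3 deps=(None,None) exec_start@3 write@4
I3 mul r2: issue@4 deps=(None,None) exec_start@4 write@5
I4 mul r3: issue@5 deps=(2,2) exec_start@5 write@7

Answer: 4 4 4 5 7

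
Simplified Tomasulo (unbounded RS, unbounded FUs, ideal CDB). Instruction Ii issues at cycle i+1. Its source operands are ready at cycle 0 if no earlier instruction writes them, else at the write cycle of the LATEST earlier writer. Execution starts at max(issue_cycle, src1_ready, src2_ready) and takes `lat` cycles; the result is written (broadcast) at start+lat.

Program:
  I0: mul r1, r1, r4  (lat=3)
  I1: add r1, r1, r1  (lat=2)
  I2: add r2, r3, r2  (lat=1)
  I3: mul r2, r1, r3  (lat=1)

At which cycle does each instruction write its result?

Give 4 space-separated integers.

Answer: 4 6 4 7

Derivation:
I0 mul r1: issue@1 deps=(None,None) exec_start@1 write@4
I1 add r1: issue@2 deps=(0,0) exec_start@4 write@6
I2 add r2: issue@3 deps=(None,None) exec_start@3 write@4
I3 mul r2: issue@4 deps=(1,None) exec_start@6 write@7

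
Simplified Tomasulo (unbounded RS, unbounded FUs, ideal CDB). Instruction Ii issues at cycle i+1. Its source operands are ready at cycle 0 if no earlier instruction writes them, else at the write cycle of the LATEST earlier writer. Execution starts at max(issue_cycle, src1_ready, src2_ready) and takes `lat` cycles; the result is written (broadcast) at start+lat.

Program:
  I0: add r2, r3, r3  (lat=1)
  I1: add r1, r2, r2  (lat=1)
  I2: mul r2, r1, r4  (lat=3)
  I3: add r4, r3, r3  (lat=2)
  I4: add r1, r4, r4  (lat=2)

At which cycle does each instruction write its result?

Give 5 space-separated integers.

I0 add r2: issue@1 deps=(None,None) exec_start@1 write@2
I1 add r1: issue@2 deps=(0,0) exec_start@2 write@3
I2 mul r2: issue@3 deps=(1,None) exec_start@3 write@6
I3 add r4: issue@4 deps=(None,None) exec_start@4 write@6
I4 add r1: issue@5 deps=(3,3) exec_start@6 write@8

Answer: 2 3 6 6 8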